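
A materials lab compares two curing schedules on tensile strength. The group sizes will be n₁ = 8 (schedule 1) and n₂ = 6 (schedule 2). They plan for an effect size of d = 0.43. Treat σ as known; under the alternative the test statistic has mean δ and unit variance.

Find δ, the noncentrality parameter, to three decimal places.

δ ≈ 0.796

The noncentrality parameter scales effect size by the design's sample-size factor: δ = d / √(1/n₁ + 1/n₂) = 0.43 / √(1/8 + 1/6) = 0.7962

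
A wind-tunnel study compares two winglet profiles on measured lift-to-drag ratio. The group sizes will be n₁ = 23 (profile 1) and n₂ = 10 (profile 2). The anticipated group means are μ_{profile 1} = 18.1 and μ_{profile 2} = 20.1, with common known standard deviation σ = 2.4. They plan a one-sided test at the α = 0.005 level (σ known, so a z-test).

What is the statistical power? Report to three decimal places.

Standardized effect: d = |μ_{profile 1} − μ_{profile 2}| / σ = |18.1 − 20.1| / 2.4 = 0.8333
Noncentrality parameter: δ = d / √(1/n₁ + 1/n₂) = 0.8333 / √(1/23 + 1/10) = 2.2000
One-sided α = 0.005 → critical value z_{0.005} = 2.576.
Power = Φ(δ − 2.576) = Φ(-0.376) = 0.3535.

Power ≈ 0.354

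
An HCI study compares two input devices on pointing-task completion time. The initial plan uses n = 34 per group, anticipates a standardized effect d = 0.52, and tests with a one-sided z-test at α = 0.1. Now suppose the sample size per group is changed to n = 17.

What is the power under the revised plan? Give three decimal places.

With n = 17 per group: δ = d·√(n/2) = 0.52 × √(17/2) = 1.5160. Critical value z_{0.1} = 1.282.
Revised power = P(Z > 1.282 − δ) = Φ(0.234) = 0.5927.

Power ≈ 0.593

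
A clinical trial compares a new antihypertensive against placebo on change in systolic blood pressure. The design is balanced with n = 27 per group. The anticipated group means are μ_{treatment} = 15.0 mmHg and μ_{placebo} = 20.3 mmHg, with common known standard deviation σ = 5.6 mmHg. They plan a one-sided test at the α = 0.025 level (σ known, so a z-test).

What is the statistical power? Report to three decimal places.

Standardized effect: d = |μ_{treatment} − μ_{placebo}| / σ = |15.0 − 20.3| / 5.6 = 0.9464
Noncentrality parameter: δ = d·√(n/2) = 0.9464 × √(27/2) = 3.4774
One-sided α = 0.025 → critical value z_{0.025} = 1.960.
Power = P(Z > 1.960 − δ) = Φ(1.517) = 0.9354.

Power ≈ 0.935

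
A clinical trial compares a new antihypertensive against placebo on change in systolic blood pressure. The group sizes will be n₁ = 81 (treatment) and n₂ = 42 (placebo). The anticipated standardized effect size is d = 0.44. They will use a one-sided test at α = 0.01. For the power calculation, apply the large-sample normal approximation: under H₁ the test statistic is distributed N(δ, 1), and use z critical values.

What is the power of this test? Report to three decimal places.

Noncentrality parameter: δ = d / √(1/n₁ + 1/n₂) = 0.44 / √(1/81 + 1/42) = 2.3140
Critical value for a one-sided test at α = 0.01: z_α = 2.326.
Power = Φ(δ − 2.326) = Φ(-0.012) = 0.4951.

Power ≈ 0.495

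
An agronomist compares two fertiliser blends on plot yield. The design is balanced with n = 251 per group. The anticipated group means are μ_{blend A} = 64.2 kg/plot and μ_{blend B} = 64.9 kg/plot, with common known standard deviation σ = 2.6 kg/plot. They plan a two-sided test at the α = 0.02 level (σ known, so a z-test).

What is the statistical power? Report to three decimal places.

Standardized effect: d = |μ_{blend A} − μ_{blend B}| / σ = |64.2 − 64.9| / 2.6 = 0.2692
Noncentrality parameter: λ = d·√(n/2) = 0.2692 × √(251/2) = 3.0161
Critical value for a two-sided test at α = 0.02: z_{α/2} = 2.326.
Power = Φ(λ − 2.326) + Φ(−λ − 2.326) = Φ(0.690) + Φ(-5.342) = 0.7548 + 0.0000 = 0.7548.

Power ≈ 0.755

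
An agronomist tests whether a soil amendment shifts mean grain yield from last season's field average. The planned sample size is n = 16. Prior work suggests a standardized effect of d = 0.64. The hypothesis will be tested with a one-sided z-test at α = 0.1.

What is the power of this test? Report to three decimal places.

Power ≈ 0.899

Noncentrality parameter: δ = d·√n = 0.64 × √16 = 2.5600
Critical value for a one-sided test at α = 0.1: z_α = 1.282.
Power = P(Z > 1.282 − δ) = Φ(1.278) = 0.8995.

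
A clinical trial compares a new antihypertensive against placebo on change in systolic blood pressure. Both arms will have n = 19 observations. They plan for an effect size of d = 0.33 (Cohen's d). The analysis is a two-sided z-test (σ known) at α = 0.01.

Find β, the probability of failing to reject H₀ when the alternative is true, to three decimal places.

β ≈ 0.940

Noncentrality parameter: λ = d·√(n/2) = 0.33 × √(19/2) = 1.0171
Two-sided α = 0.01 → critical value z_{0.005} = 2.576.
Power = Φ(λ − 2.576) + Φ(−λ − 2.576) = Φ(-1.559) + Φ(-3.593) = 0.0595 + 0.0002 = 0.0597.
Type II error: β = 1 − power = 1 − 0.0597 = 0.9403.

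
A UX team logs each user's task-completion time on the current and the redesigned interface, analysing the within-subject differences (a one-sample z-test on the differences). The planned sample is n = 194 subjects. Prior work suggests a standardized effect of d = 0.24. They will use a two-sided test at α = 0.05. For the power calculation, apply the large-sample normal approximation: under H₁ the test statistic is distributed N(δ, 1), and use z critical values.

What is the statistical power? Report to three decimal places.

Noncentrality parameter: δ = d·√n = 0.24 × √194 = 3.3428
Critical value for a two-sided test at α = 0.05: z_{α/2} = 1.960.
Power = Φ(δ − 1.960) + Φ(−δ − 1.960) = Φ(1.383) + Φ(-5.303) = 0.9166 + 0.0000 = 0.9166.

Power ≈ 0.917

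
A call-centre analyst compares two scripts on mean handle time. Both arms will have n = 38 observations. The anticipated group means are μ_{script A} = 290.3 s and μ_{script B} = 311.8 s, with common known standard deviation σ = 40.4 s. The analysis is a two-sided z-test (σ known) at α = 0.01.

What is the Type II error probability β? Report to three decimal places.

Standardized effect: d = |μ_{script A} − μ_{script B}| / σ = |290.3 − 311.8| / 40.4 = 0.5322
Noncentrality parameter: δ = d·√(n/2) = 0.5322 × √(38/2) = 2.3197
Two-sided α = 0.01 → critical value z_{0.005} = 2.576.
Power = Φ(δ − 2.576) + Φ(−δ − 2.576) = Φ(-0.256) + Φ(-4.896) = 0.3989 + 0.0000 = 0.3989.
Type II error: β = 1 − power = 1 − 0.3989 = 0.6011.

β ≈ 0.601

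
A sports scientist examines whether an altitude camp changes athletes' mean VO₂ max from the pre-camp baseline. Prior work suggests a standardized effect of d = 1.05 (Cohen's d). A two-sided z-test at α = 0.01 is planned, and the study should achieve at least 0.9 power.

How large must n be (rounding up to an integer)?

n = 14

Set Φ(δ − 2.576) = 0.9; then δ − 2.576 = Φ⁻¹(0.9) = 1.282, giving δ = 3.857.
(For δ > 0 the lower-tail rejection region contributes negligibly to power, so the one-term inversion is standard.)
δ = d·√n ⇒ n = (δ/d)² = (3.857 / 1.05)² = 13.50.
Rounding up, n = 14.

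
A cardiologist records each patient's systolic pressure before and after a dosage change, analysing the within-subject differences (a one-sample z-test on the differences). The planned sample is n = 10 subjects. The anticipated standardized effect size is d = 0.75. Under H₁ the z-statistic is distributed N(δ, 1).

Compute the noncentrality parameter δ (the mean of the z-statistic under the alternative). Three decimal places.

The noncentrality parameter scales effect size by the design's sample-size factor: δ = d·√n = 0.75 × √10 = 2.3717

δ ≈ 2.372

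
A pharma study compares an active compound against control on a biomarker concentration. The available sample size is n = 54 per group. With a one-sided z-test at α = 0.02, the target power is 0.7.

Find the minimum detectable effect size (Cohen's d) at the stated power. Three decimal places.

Need Φ(δ − 2.054) = 0.7, so δ = 2.054 + 0.524 = 2.578.
δ = d·√(n/2) ⇒ d = δ/√(n/2) = 2.578/√(54/2) = 0.4962.

d ≈ 0.496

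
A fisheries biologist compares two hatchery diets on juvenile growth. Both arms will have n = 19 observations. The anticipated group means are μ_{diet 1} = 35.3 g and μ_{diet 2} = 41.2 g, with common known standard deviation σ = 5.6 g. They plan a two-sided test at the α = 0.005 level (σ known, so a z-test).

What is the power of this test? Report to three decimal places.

Standardized effect: d = |μ_{diet 1} − μ_{diet 2}| / σ = |35.3 − 41.2| / 5.6 = 1.0536
Noncentrality parameter: δ = d·√(n/2) = 1.0536 × √(19/2) = 3.2473
Two-sided α = 0.005 → critical value z_{0.0025} = 2.807.
Power = Φ(δ − 2.807) + Φ(−δ − 2.807) = Φ(0.440) + Φ(-6.054) = 0.6701 + 0.0000 = 0.6701.

Power ≈ 0.670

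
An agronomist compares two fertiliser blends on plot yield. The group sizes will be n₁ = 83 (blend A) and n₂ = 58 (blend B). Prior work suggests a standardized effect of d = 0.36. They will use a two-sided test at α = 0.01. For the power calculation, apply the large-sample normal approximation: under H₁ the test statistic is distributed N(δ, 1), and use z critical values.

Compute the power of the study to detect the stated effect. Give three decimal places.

Power ≈ 0.318

Noncentrality parameter: δ = d / √(1/n₁ + 1/n₂) = 0.36 / √(1/83 + 1/58) = 2.1035
Two-sided α = 0.01 → critical value z_{0.005} = 2.576.
Power = Φ(δ − 2.576) + Φ(−δ − 2.576) = Φ(-0.472) + Φ(-4.679) = 0.3184 + 0.0000 = 0.3184.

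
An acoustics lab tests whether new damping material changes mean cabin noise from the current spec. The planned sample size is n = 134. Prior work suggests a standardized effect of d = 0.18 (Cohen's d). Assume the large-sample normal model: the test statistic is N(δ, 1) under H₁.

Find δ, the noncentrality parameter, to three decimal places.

δ ≈ 2.084

The noncentrality parameter scales effect size by the design's sample-size factor: δ = d·√n = 0.18 × √134 = 2.0837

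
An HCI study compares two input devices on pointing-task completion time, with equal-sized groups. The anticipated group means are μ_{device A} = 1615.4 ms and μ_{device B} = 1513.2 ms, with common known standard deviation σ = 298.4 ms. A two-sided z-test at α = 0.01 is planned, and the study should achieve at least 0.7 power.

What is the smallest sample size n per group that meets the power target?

Standardized effect: d = |μ_{device A} − μ_{device B}| / σ = |1615.4 − 1513.2| / 298.4 = 0.3425
Set Φ(δ − 2.576) = 0.7; then δ − 2.576 = Φ⁻¹(0.7) = 0.524, giving δ = 3.100.
(For δ > 0 the lower-tail rejection region contributes negligibly to power, so the one-term inversion is standard.)
δ = d·√(n/2) ⇒ n = 2(δ/d)² = 2 × (3.100 / 0.3425)² = 163.88.
Rounding up, n = 164 per group.

n = 164 per group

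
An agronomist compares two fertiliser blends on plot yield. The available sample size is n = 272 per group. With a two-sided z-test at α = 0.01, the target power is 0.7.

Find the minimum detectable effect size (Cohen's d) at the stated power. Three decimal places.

Required noncentrality: δ = z_{0.005} + z_{0.30} = 2.576 + 0.524 = 3.100.
(Lower-tail contribution to power is negligible for δ > 0.)
δ = d·√(n/2) ⇒ d = δ/√(n/2) = 3.100/√(272/2) = 0.2658.

d ≈ 0.266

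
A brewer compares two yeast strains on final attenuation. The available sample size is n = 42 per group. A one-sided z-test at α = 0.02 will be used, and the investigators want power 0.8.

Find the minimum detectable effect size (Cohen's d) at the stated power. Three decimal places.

Need Φ(δ − 2.054) = 0.8, so δ = 2.054 + 0.842 = 2.895.
δ = d·√(n/2) ⇒ d = δ/√(n/2) = 2.895/√(42/2) = 0.6318.

d ≈ 0.632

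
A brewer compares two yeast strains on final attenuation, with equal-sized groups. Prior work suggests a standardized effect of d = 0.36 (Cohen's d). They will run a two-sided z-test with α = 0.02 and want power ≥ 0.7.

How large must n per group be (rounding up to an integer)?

For power 0.7 need Φ(δ − z_{0.01}) = 0.7, so δ = z_{0.01} + z_{0.30} = 2.326 + 0.524 = 2.851.
(For δ > 0 the lower-tail rejection region contributes negligibly to power, so the one-term inversion is standard.)
δ = d·√(n/2) ⇒ n = 2(δ/d)² = 2 × (2.851 / 0.36)² = 125.41.
Round up to the next whole unit.

n = 126 per group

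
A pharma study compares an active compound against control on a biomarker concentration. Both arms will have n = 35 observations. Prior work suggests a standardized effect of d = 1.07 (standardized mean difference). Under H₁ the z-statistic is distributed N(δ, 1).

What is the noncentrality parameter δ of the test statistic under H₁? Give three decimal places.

δ ≈ 4.476

δ = d·√(n/2) = 1.07 × √(35/2) = 4.4761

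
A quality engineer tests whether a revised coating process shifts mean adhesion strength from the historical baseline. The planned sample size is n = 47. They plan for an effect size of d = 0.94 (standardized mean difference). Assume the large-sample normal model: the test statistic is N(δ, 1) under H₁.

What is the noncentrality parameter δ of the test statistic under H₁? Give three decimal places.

δ ≈ 6.444

The noncentrality parameter scales effect size by the design's sample-size factor: δ = d·√n = 0.94 × √47 = 6.4443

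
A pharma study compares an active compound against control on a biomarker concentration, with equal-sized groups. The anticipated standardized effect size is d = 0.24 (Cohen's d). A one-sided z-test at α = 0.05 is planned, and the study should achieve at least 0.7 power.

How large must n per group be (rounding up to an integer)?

Set Φ(δ − 1.645) = 0.7; then δ − 1.645 = Φ⁻¹(0.7) = 0.524, giving δ = 2.169.
δ = d·√(n/2) ⇒ n = 2(δ/d)² = 2 × (2.169 / 0.24)² = 163.39.
Rounding up, n = 164 per group.

n = 164 per group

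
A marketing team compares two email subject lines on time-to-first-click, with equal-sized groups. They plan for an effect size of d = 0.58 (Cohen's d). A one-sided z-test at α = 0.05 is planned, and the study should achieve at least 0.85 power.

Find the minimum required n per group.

n = 43 per group

For power 0.85 need Φ(δ − z_{0.05}) = 0.85, so δ = z_{0.05} + z_{0.15} = 1.645 + 1.036 = 2.681.
δ = d·√(n/2) ⇒ n = 2(δ/d)² = 2 × (2.681 / 0.58)² = 42.74.
Round up to the next whole unit.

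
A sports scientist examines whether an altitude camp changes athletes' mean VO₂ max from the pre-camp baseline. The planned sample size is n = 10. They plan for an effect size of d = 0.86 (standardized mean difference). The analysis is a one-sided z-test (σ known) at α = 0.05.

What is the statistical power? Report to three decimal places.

Power ≈ 0.859

Noncentrality parameter: δ = d·√n = 0.86 × √10 = 2.7196
Critical value for a one-sided test at α = 0.05: z_α = 1.645.
Power = Φ(δ − 1.645) = Φ(1.075) = 0.8587.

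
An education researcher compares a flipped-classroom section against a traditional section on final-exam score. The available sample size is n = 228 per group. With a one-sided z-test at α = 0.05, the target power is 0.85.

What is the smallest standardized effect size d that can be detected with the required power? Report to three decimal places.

d ≈ 0.251

Required noncentrality: δ = z_{0.05} + z_{0.15} = 1.645 + 1.036 = 2.681.
δ = d·√(n/2) ⇒ d = δ/√(n/2) = 2.681/√(228/2) = 0.2511.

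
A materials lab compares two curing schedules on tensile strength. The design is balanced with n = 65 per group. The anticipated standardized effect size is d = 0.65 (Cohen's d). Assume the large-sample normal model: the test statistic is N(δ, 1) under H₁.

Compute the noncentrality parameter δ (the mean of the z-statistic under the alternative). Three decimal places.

δ = d·√(n/2) = 0.65 × √(65/2) = 3.7056

δ ≈ 3.706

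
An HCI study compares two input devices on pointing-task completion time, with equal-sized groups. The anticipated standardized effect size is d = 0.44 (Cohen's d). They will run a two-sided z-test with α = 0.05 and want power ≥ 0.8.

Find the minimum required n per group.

For power 0.8 need Φ(δ − z_{0.025}) = 0.8, so δ = z_{0.025} + z_{0.20} = 1.960 + 0.842 = 2.802.
(For δ > 0 the lower-tail rejection region contributes negligibly to power, so the one-term inversion is standard.)
δ = d·√(n/2) ⇒ n = 2(δ/d)² = 2 × (2.802 / 0.44)² = 81.08.
Rounding up, n = 82 per group.

n = 82 per group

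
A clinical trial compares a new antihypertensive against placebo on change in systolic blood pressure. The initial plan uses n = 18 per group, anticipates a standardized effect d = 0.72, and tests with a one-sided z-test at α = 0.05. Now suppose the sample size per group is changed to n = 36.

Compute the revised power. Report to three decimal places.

With n = 36 per group: δ = d·√(n/2) = 0.72 × √(36/2) = 3.0547. Critical value z_{0.05} = 1.645.
Revised power = Φ(δ − 1.645) = Φ(1.410) = 0.9207.

Power ≈ 0.921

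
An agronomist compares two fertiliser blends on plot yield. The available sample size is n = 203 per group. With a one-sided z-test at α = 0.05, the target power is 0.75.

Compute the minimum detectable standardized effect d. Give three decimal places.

Need Φ(δ − 1.645) = 0.75, so δ = 1.645 + 0.674 = 2.319.
δ = d·√(n/2) ⇒ d = δ/√(n/2) = 2.319/√(203/2) = 0.2302.

d ≈ 0.230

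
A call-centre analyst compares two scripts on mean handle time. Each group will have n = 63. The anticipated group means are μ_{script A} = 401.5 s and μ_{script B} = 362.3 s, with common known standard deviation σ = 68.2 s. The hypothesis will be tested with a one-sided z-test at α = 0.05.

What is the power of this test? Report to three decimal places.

Standardized effect: d = |μ_{script A} − μ_{script B}| / σ = |401.5 − 362.3| / 68.2 = 0.5748
Noncentrality parameter: δ = d·√(n/2) = 0.5748 × √(63/2) = 3.2259
Critical value for a one-sided test at α = 0.05: z_α = 1.645.
Power = Φ(δ − 1.645) = Φ(1.581) = 0.9431.

Power ≈ 0.943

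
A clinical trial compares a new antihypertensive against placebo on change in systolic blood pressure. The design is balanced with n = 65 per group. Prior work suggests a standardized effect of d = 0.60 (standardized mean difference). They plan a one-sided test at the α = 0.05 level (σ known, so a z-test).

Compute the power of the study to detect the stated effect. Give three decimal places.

Noncentrality parameter: δ = d·√(n/2) = 0.60 × √(65/2) = 3.4205
One-sided α = 0.05 → critical value z_{0.05} = 1.645.
Power = Φ(δ − 1.645) = Φ(1.776) = 0.9621.

Power ≈ 0.962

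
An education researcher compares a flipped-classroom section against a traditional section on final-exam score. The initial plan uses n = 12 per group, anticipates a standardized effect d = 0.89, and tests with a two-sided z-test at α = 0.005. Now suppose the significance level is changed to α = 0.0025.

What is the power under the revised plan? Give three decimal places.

δ = d·√(n/2) = 0.89 × √(12/2) = 2.1800 (unchanged). New critical value: z_{0.0013} = 3.023.
Revised power = Φ(δ − 3.023) + Φ(−δ − 3.023) = Φ(-0.843) + Φ(-5.203) = 0.1995 + 0.0000 = 0.1995.

Power ≈ 0.200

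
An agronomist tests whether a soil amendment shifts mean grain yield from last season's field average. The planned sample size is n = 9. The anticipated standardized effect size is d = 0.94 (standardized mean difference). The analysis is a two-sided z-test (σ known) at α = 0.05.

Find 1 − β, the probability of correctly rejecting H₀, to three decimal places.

Noncentrality parameter: δ = d·√n = 0.94 × √9 = 2.8200
Two-sided α = 0.05 → critical value z_{0.025} = 1.960.
Power = Φ(δ − 1.960) + Φ(−δ − 1.960) = Φ(0.860) + Φ(-4.780) = 0.8051 + 0.0000 = 0.8051.

Power ≈ 0.805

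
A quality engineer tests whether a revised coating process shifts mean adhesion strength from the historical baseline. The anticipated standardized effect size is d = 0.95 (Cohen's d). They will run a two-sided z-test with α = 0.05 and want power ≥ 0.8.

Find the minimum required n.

Set Φ(δ − 1.960) = 0.8; then δ − 1.960 = Φ⁻¹(0.8) = 0.842, giving δ = 2.802.
(Ignoring the negligible lower-tail rejection probability gives the usual closed-form inversion.)
δ = d·√n ⇒ n = (δ/d)² = (2.802 / 0.95)² = 8.70.
Round up to the next whole unit.

n = 9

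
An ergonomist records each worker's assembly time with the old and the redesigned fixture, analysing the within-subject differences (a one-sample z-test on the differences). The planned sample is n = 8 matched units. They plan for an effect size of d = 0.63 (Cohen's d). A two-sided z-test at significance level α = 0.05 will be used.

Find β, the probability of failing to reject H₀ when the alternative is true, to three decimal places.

Noncentrality parameter: δ = d·√n = 0.63 × √8 = 1.7819
Two-sided α = 0.05 → critical value z_{0.025} = 1.960.
Power = Φ(δ − 1.960) + Φ(−δ − 1.960) = Φ(-0.178) + Φ(-3.742) = 0.4293 + 0.0001 = 0.4294.
Type II error: β = 1 − power = 1 − 0.4294 = 0.5706.

β ≈ 0.571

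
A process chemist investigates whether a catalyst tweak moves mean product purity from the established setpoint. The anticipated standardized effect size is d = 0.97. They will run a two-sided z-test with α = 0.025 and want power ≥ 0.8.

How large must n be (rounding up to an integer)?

n = 11

Set Φ(δ − 2.241) = 0.8; then δ − 2.241 = Φ⁻¹(0.8) = 0.842, giving δ = 3.083.
(Ignoring the negligible lower-tail rejection probability gives the usual closed-form inversion.)
δ = d·√n ⇒ n = (δ/d)² = (3.083 / 0.97)² = 10.10.
Round up to the next whole unit.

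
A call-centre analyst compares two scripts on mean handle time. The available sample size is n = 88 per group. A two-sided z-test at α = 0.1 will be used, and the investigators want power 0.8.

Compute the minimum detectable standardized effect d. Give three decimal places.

Need Φ(δ − 1.645) = 0.8, so δ = 1.645 + 0.842 = 2.486.
(The second rejection-region term Φ(−δ − z_{α/2}) is negligible and dropped.)
δ = d·√(n/2) ⇒ d = δ/√(n/2) = 2.486/√(88/2) = 0.3749.

d ≈ 0.375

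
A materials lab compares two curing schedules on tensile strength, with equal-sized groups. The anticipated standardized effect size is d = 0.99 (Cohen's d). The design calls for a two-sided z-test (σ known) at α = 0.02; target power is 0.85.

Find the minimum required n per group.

n = 24 per group

For power 0.85 need Φ(δ − z_{0.01}) = 0.85, so δ = z_{0.01} + z_{0.15} = 2.326 + 1.036 = 3.363.
(For δ > 0 the lower-tail rejection region contributes negligibly to power, so the one-term inversion is standard.)
δ = d·√(n/2) ⇒ n = 2(δ/d)² = 2 × (3.363 / 0.99)² = 23.08.
Round up to the next whole unit.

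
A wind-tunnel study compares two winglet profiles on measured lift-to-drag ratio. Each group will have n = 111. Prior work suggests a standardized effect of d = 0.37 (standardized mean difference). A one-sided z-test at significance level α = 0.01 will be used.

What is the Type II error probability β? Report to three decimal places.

β ≈ 0.334

Noncentrality parameter: δ = d·√(n/2) = 0.37 × √(111/2) = 2.7564
Critical value for a one-sided test at α = 0.01: z_α = 2.326.
Power = P(Z > 2.326 − δ) = Φ(0.430) = 0.6664.
Type II error: β = 1 − power = 1 − 0.6664 = 0.3336.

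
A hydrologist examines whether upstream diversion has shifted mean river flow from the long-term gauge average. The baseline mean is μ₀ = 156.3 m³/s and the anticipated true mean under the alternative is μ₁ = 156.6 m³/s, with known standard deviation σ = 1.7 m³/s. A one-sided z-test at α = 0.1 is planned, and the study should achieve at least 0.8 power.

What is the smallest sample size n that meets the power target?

Standardized effect: d = |μ₁ − μ₀| / σ = |156.6 − 156.3| / 1.7 = 0.1765
For power 0.8 need Φ(δ − z_{0.1}) = 0.8, so δ = z_{0.1} + z_{0.20} = 1.282 + 0.842 = 2.123.
δ = d·√n ⇒ n = (δ/d)² = (2.123 / 0.1765)² = 144.75.
Round up to the next whole unit.

n = 145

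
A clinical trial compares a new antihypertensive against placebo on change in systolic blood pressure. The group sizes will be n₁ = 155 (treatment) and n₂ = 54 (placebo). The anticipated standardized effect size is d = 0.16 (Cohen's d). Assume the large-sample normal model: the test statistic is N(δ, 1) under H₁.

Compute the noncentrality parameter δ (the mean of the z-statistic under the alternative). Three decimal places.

The noncentrality parameter scales effect size by the design's sample-size factor: δ = d / √(1/n₁ + 1/n₂) = 0.16 / √(1/155 + 1/54) = 1.0125

δ ≈ 1.013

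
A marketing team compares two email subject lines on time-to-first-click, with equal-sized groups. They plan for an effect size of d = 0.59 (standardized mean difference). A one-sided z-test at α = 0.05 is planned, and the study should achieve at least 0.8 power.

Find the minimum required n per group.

Set Φ(δ − 1.645) = 0.8; then δ − 1.645 = Φ⁻¹(0.8) = 0.842, giving δ = 2.486.
δ = d·√(n/2) ⇒ n = 2(δ/d)² = 2 × (2.486 / 0.59)² = 35.52.
Round up to the next whole unit.

n = 36 per group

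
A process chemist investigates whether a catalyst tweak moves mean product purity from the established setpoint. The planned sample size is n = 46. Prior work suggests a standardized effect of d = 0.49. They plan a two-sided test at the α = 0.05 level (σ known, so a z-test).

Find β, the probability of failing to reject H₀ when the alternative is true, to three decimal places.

Noncentrality parameter: δ = d·√n = 0.49 × √46 = 3.3233
Critical value for a two-sided test at α = 0.05: z_{α/2} = 1.960.
Power = Φ(δ − 1.960) + Φ(−δ − 1.960) = Φ(1.363) + Φ(-5.283) = 0.9136 + 0.0000 = 0.9136.
Type II error: β = 1 − power = 1 − 0.9136 = 0.0864.

β ≈ 0.086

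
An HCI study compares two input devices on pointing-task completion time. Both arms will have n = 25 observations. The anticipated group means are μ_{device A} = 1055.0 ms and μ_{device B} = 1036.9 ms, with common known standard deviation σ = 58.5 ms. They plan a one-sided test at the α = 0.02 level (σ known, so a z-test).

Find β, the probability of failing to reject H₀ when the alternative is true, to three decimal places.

β ≈ 0.831

Standardized effect: d = |μ_{device A} − μ_{device B}| / σ = |1055.0 − 1036.9| / 58.5 = 0.3094
Noncentrality parameter: λ = d·√(n/2) = 0.3094 × √(25/2) = 1.0939
Critical value for a one-sided test at α = 0.02: z_α = 2.054.
Power = P(Z > 2.054 − λ) = Φ(-0.960) = 0.1686.
Type II error: β = 1 − power = 1 − 0.1686 = 0.8314.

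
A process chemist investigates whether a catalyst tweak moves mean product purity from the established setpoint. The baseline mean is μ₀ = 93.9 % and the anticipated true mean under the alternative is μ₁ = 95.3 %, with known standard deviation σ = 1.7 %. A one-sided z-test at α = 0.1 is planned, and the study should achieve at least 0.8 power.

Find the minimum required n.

Standardized effect: d = |μ₁ − μ₀| / σ = |95.3 − 93.9| / 1.7 = 0.8235
Set Φ(δ − 1.282) = 0.8; then δ − 1.282 = Φ⁻¹(0.8) = 0.842, giving δ = 2.123.
δ = d·√n ⇒ n = (δ/d)² = (2.123 / 0.8235)² = 6.65.
Rounding up, n = 7.

n = 7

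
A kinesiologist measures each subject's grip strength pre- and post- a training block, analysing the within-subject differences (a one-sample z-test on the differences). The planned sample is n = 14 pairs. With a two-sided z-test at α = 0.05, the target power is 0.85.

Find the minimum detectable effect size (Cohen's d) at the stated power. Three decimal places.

d ≈ 0.801

Need Φ(δ − 1.960) = 0.85, so δ = 1.960 + 1.036 = 2.996.
(The second rejection-region term Φ(−δ − z_{α/2}) is negligible and dropped.)
δ = d·√n ⇒ d = δ/√n = 2.996/√14 = 0.8008.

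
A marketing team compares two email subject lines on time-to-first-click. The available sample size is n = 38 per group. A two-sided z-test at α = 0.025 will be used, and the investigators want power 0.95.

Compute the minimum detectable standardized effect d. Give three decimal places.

d ≈ 0.892

Need Φ(δ − 2.241) = 0.95, so δ = 2.241 + 1.645 = 3.886.
(Lower-tail contribution to power is negligible for δ > 0.)
δ = d·√(n/2) ⇒ d = δ/√(n/2) = 3.886/√(38/2) = 0.8916.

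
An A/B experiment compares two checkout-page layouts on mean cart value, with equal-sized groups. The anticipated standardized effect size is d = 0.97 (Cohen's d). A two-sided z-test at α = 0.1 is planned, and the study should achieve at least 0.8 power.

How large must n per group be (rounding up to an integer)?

n = 14 per group

For power 0.8 need Φ(δ − z_{0.05}) = 0.8, so δ = z_{0.05} + z_{0.20} = 1.645 + 0.842 = 2.486.
(For δ > 0 the lower-tail rejection region contributes negligibly to power, so the one-term inversion is standard.)
δ = d·√(n/2) ⇒ n = 2(δ/d)² = 2 × (2.486 / 0.97)² = 13.14.
Round up to the next whole unit.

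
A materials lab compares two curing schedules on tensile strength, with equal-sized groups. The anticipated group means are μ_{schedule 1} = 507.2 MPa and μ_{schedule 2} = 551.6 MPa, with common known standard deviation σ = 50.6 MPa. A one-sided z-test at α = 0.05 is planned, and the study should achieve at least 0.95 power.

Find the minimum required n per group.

Standardized effect: d = |μ_{schedule 1} − μ_{schedule 2}| / σ = |507.2 − 551.6| / 50.6 = 0.8775
For power 0.95 need Φ(δ − z_{0.05}) = 0.95, so δ = z_{0.05} + z_{0.05} = 1.645 + 1.645 = 3.290.
δ = d·√(n/2) ⇒ n = 2(δ/d)² = 2 × (3.290 / 0.8775)² = 28.11.
Round up to the next whole unit.

n = 29 per group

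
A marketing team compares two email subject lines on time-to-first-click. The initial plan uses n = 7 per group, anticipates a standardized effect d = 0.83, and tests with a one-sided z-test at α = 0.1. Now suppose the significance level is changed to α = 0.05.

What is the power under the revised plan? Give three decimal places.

δ = d·√(n/2) = 0.83 × √(7/2) = 1.5528 (unchanged). New critical value: z_{0.05} = 1.645.
Revised power = P(Z > 1.645 − δ) = Φ(-0.092) = 0.4633.

Power ≈ 0.463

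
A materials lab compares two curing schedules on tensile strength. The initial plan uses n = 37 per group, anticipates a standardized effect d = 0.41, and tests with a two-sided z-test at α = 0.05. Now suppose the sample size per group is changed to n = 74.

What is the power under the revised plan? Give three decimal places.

Power ≈ 0.703

With n = 74 per group: δ = d·√(n/2) = 0.41 × √(74/2) = 2.4939. Critical value z_{0.025} = 1.960.
Revised power = Φ(δ − 1.960) + Φ(−δ − 1.960) = Φ(0.534) + Φ(-4.454) = 0.7033 + 0.0000 = 0.7033.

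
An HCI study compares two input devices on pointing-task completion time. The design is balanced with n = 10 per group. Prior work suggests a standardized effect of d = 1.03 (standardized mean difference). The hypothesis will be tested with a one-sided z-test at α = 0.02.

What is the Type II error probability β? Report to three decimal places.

Noncentrality parameter: δ = d·√(n/2) = 1.03 × √(10/2) = 2.3032
One-sided α = 0.02 → critical value z_{0.02} = 2.054.
Power = Φ(δ − 2.054) = Φ(0.249) = 0.5985.
Type II error: β = 1 − power = 1 − 0.5985 = 0.4015.

β ≈ 0.402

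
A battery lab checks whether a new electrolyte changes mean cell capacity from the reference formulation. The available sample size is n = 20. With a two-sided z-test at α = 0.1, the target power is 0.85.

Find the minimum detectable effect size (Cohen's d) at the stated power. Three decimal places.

Required noncentrality: δ = z_{0.05} + z_{0.15} = 1.645 + 1.036 = 2.681.
(The second rejection-region term Φ(−δ − z_{α/2}) is negligible and dropped.)
δ = d·√n ⇒ d = δ/√n = 2.681/√20 = 0.5996.

d ≈ 0.600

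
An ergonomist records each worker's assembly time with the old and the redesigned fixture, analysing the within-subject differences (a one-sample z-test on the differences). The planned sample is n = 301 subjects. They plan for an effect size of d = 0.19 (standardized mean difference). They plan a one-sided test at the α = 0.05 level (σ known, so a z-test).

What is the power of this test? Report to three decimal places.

Noncentrality parameter: δ = d·√n = 0.19 × √301 = 3.2964
Critical value for a one-sided test at α = 0.05: z_α = 1.645.
Power = Φ(δ − 1.645) = Φ(1.652) = 0.9507.

Power ≈ 0.951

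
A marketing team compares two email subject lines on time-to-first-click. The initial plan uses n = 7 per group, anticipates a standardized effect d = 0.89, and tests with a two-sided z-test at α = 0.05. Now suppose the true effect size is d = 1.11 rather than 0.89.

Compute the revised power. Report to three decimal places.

Power ≈ 0.546

With d = 1.11: δ = d·√(n/2) = 1.11 × √(7/2) = 2.0766. Critical value z_{0.025} = 1.960.
Revised power = Φ(δ − 1.960) + Φ(−δ − 1.960) = Φ(0.117) + Φ(-4.037) = 0.5464 + 0.0000 = 0.5465.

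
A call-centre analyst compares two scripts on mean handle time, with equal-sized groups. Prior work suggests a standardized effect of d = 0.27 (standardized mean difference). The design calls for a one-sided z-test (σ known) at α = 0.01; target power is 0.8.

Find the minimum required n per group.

n = 276 per group

Set Φ(δ − 2.326) = 0.8; then δ − 2.326 = Φ⁻¹(0.8) = 0.842, giving δ = 3.168.
δ = d·√(n/2) ⇒ n = 2(δ/d)² = 2 × (3.168 / 0.27)² = 275.34.
Round up to the next whole unit.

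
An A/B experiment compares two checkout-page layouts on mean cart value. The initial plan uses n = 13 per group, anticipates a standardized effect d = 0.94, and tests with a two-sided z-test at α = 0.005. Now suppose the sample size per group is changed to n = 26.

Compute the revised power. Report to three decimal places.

Power ≈ 0.720

With n = 26 per group: δ = d·√(n/2) = 0.94 × √(26/2) = 3.3892. Critical value z_{0.0025} = 2.807.
Revised power = Φ(δ − 2.807) + Φ(−δ − 2.807) = Φ(0.582) + Φ(-6.196) = 0.7198 + 0.0000 = 0.7198.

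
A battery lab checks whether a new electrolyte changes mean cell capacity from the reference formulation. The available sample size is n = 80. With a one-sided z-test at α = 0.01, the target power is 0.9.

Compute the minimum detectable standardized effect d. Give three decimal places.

d ≈ 0.403

Need Φ(δ − 2.326) = 0.9, so δ = 2.326 + 1.282 = 3.608.
δ = d·√n ⇒ d = δ/√n = 3.608/√80 = 0.4034.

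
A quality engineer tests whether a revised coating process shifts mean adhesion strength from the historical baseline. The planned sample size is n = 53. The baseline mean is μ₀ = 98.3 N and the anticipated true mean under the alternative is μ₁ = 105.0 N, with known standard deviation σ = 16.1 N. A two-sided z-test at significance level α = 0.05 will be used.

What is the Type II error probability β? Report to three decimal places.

β ≈ 0.142

Standardized effect: d = |μ₁ − μ₀| / σ = |105.0 − 98.3| / 16.1 = 0.4161
Noncentrality parameter: δ = d·√n = 0.4161 × √53 = 3.0296
Two-sided α = 0.05 → critical value z_{0.025} = 1.960.
Power = Φ(δ − 1.960) + Φ(−δ − 1.960) = Φ(1.070) + Φ(-4.990) = 0.8576 + 0.0000 = 0.8576.
Type II error: β = 1 − power = 1 − 0.8576 = 0.1424.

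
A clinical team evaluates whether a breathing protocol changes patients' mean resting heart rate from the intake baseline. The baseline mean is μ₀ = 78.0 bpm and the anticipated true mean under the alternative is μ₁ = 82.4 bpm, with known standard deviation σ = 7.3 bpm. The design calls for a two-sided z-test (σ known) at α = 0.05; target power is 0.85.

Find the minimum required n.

Standardized effect: d = |μ₁ − μ₀| / σ = |82.4 − 78.0| / 7.3 = 0.6027
For power 0.85 need Φ(δ − z_{0.025}) = 0.85, so δ = z_{0.025} + z_{0.15} = 1.960 + 1.036 = 2.996.
(Ignoring the negligible lower-tail rejection probability gives the usual closed-form inversion.)
δ = d·√n ⇒ n = (δ/d)² = (2.996 / 0.6027)² = 24.71.
Rounding up, n = 25.

n = 25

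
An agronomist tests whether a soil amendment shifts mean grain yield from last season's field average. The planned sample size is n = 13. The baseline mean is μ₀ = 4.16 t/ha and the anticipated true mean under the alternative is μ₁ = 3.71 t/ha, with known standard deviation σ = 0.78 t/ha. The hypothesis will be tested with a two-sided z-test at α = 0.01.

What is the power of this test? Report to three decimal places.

Standardized effect: d = |μ₁ − μ₀| / σ = |3.71 − 4.16| / 0.78 = 0.5769
Noncentrality parameter: δ = d·√n = 0.5769 × √13 = 2.0801
Two-sided α = 0.01 → critical value z_{0.005} = 2.576.
Power = Φ(δ − 2.576) + Φ(−δ − 2.576) = Φ(-0.496) + Φ(-4.656) = 0.3101 + 0.0000 = 0.3101.

Power ≈ 0.310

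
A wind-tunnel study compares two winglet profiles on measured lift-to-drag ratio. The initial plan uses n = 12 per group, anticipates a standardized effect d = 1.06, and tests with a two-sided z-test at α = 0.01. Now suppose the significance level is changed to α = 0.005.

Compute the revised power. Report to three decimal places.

δ = d·√(n/2) = 1.06 × √(12/2) = 2.5965 (unchanged). New critical value: z_{0.0025} = 2.807.
Revised power = Φ(δ − 2.807) + Φ(−δ − 2.807) = Φ(-0.211) + Φ(-5.403) = 0.4166 + 0.0000 = 0.4166.

Power ≈ 0.417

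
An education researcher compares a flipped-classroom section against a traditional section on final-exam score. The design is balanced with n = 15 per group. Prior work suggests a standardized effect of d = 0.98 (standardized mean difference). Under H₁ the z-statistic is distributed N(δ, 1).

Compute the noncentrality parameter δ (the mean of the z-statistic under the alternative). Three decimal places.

δ ≈ 2.684

δ = d·√(n/2) = 0.98 × √(15/2) = 2.6838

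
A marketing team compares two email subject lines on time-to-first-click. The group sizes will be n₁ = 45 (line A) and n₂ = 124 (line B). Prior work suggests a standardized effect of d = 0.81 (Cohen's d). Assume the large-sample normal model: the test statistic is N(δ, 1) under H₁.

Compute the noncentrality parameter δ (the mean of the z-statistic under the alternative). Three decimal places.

δ = d / √(1/n₁ + 1/n₂) = 0.81 / √(1/45 + 1/124) = 4.6543

δ ≈ 4.654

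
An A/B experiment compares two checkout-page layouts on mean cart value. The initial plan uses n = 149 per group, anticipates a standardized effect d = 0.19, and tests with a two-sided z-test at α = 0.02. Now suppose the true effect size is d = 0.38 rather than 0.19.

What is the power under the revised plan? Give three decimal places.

Power ≈ 0.830

With d = 0.38: δ = d·√(n/2) = 0.38 × √(149/2) = 3.2799. Critical value z_{0.01} = 2.326.
Revised power = Φ(δ − 2.326) + Φ(−δ − 2.326) = Φ(0.954) + Φ(-5.606) = 0.8298 + 0.0000 = 0.8298.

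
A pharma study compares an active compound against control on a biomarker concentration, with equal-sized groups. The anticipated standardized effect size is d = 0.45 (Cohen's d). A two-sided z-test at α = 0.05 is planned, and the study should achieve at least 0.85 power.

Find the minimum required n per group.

n = 89 per group

Set Φ(δ − 1.960) = 0.85; then δ − 1.960 = Φ⁻¹(0.85) = 1.036, giving δ = 2.996.
(The Φ(−δ − z_{α/2}) term is vanishingly small for δ > 0 and is dropped in the standard sample-size formula.)
δ = d·√(n/2) ⇒ n = 2(δ/d)² = 2 × (2.996 / 0.45)² = 88.68.
Round up to the next whole unit.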